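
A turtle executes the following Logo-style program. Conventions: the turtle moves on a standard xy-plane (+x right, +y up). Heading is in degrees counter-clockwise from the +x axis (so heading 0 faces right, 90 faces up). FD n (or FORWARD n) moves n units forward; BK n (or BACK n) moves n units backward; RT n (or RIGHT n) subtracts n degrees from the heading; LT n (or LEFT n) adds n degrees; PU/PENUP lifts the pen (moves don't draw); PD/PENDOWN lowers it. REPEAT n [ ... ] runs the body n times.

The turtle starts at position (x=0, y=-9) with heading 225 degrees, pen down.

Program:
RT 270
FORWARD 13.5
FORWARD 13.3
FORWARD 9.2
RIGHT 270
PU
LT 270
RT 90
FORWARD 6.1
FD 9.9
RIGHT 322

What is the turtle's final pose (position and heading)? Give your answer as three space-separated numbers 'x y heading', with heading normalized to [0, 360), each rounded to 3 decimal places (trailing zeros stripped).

Executing turtle program step by step:
Start: pos=(0,-9), heading=225, pen down
RT 270: heading 225 -> 315
FD 13.5: (0,-9) -> (9.546,-18.546) [heading=315, draw]
FD 13.3: (9.546,-18.546) -> (18.95,-27.95) [heading=315, draw]
FD 9.2: (18.95,-27.95) -> (25.456,-34.456) [heading=315, draw]
RT 270: heading 315 -> 45
PU: pen up
LT 270: heading 45 -> 315
RT 90: heading 315 -> 225
FD 6.1: (25.456,-34.456) -> (21.142,-38.769) [heading=225, move]
FD 9.9: (21.142,-38.769) -> (14.142,-45.77) [heading=225, move]
RT 322: heading 225 -> 263
Final: pos=(14.142,-45.77), heading=263, 3 segment(s) drawn

Answer: 14.142 -45.77 263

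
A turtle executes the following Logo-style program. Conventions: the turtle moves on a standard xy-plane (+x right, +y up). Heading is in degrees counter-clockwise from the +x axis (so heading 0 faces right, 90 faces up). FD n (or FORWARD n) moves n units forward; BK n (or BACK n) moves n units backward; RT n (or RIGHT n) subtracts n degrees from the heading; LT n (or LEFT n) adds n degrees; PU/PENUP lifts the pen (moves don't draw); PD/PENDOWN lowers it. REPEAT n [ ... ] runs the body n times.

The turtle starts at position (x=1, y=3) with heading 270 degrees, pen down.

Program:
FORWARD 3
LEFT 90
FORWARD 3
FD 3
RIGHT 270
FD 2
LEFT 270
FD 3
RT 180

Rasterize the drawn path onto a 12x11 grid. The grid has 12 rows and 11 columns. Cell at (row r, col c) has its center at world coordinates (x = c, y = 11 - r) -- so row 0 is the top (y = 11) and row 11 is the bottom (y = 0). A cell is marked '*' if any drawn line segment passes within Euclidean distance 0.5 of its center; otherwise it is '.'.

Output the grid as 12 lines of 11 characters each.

Segment 0: (1,3) -> (1,0)
Segment 1: (1,0) -> (4,-0)
Segment 2: (4,-0) -> (7,-0)
Segment 3: (7,-0) -> (7,2)
Segment 4: (7,2) -> (10,2)

Answer: ...........
...........
...........
...........
...........
...........
...........
...........
.*.........
.*.....****
.*.....*...
.*******...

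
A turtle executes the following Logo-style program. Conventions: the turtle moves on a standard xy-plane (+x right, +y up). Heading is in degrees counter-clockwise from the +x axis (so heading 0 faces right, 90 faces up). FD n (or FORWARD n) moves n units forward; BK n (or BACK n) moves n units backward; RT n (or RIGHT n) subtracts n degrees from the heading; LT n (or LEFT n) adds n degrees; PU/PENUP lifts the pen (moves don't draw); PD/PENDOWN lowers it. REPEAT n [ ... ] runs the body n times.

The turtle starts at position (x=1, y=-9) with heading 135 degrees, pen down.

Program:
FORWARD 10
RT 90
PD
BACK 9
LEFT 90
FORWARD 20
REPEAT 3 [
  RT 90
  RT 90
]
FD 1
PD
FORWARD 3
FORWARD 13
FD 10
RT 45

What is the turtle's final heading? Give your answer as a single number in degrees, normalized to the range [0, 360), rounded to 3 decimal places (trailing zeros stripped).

Answer: 270

Derivation:
Executing turtle program step by step:
Start: pos=(1,-9), heading=135, pen down
FD 10: (1,-9) -> (-6.071,-1.929) [heading=135, draw]
RT 90: heading 135 -> 45
PD: pen down
BK 9: (-6.071,-1.929) -> (-12.435,-8.293) [heading=45, draw]
LT 90: heading 45 -> 135
FD 20: (-12.435,-8.293) -> (-26.577,5.849) [heading=135, draw]
REPEAT 3 [
  -- iteration 1/3 --
  RT 90: heading 135 -> 45
  RT 90: heading 45 -> 315
  -- iteration 2/3 --
  RT 90: heading 315 -> 225
  RT 90: heading 225 -> 135
  -- iteration 3/3 --
  RT 90: heading 135 -> 45
  RT 90: heading 45 -> 315
]
FD 1: (-26.577,5.849) -> (-25.87,5.142) [heading=315, draw]
PD: pen down
FD 3: (-25.87,5.142) -> (-23.749,3.021) [heading=315, draw]
FD 13: (-23.749,3.021) -> (-14.556,-6.172) [heading=315, draw]
FD 10: (-14.556,-6.172) -> (-7.485,-13.243) [heading=315, draw]
RT 45: heading 315 -> 270
Final: pos=(-7.485,-13.243), heading=270, 7 segment(s) drawn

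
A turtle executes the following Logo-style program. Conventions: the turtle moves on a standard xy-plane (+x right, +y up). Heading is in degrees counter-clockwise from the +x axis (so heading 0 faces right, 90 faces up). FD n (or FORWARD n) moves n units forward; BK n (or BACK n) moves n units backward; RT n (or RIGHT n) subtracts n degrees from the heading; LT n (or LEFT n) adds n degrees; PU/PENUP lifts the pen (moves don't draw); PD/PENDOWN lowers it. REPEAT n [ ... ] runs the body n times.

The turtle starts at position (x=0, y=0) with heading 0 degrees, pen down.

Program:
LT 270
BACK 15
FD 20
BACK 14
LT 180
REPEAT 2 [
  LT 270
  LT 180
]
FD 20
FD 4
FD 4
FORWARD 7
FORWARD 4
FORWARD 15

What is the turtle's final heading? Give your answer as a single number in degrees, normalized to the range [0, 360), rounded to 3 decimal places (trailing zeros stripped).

Answer: 270

Derivation:
Executing turtle program step by step:
Start: pos=(0,0), heading=0, pen down
LT 270: heading 0 -> 270
BK 15: (0,0) -> (0,15) [heading=270, draw]
FD 20: (0,15) -> (0,-5) [heading=270, draw]
BK 14: (0,-5) -> (0,9) [heading=270, draw]
LT 180: heading 270 -> 90
REPEAT 2 [
  -- iteration 1/2 --
  LT 270: heading 90 -> 0
  LT 180: heading 0 -> 180
  -- iteration 2/2 --
  LT 270: heading 180 -> 90
  LT 180: heading 90 -> 270
]
FD 20: (0,9) -> (0,-11) [heading=270, draw]
FD 4: (0,-11) -> (0,-15) [heading=270, draw]
FD 4: (0,-15) -> (0,-19) [heading=270, draw]
FD 7: (0,-19) -> (0,-26) [heading=270, draw]
FD 4: (0,-26) -> (0,-30) [heading=270, draw]
FD 15: (0,-30) -> (0,-45) [heading=270, draw]
Final: pos=(0,-45), heading=270, 9 segment(s) drawn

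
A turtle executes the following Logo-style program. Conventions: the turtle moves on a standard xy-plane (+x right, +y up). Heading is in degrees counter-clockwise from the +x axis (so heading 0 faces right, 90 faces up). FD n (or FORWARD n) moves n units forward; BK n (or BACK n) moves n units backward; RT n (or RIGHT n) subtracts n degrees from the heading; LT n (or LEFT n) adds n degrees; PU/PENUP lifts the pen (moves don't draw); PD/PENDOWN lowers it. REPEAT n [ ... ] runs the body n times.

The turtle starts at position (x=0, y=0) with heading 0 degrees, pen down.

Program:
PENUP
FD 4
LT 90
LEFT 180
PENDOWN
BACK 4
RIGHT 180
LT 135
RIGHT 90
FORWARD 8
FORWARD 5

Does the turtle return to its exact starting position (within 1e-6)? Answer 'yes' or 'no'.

Executing turtle program step by step:
Start: pos=(0,0), heading=0, pen down
PU: pen up
FD 4: (0,0) -> (4,0) [heading=0, move]
LT 90: heading 0 -> 90
LT 180: heading 90 -> 270
PD: pen down
BK 4: (4,0) -> (4,4) [heading=270, draw]
RT 180: heading 270 -> 90
LT 135: heading 90 -> 225
RT 90: heading 225 -> 135
FD 8: (4,4) -> (-1.657,9.657) [heading=135, draw]
FD 5: (-1.657,9.657) -> (-5.192,13.192) [heading=135, draw]
Final: pos=(-5.192,13.192), heading=135, 3 segment(s) drawn

Start position: (0, 0)
Final position: (-5.192, 13.192)
Distance = 14.177; >= 1e-6 -> NOT closed

Answer: no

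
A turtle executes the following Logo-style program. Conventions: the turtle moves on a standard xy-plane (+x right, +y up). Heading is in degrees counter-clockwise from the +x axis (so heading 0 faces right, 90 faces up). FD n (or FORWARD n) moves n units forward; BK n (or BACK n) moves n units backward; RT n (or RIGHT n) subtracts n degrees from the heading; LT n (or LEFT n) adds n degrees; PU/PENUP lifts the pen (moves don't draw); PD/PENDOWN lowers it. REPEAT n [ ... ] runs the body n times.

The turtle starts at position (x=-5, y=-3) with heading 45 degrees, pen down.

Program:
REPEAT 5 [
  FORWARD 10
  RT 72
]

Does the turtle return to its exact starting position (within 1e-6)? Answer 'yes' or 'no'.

Executing turtle program step by step:
Start: pos=(-5,-3), heading=45, pen down
REPEAT 5 [
  -- iteration 1/5 --
  FD 10: (-5,-3) -> (2.071,4.071) [heading=45, draw]
  RT 72: heading 45 -> 333
  -- iteration 2/5 --
  FD 10: (2.071,4.071) -> (10.981,-0.469) [heading=333, draw]
  RT 72: heading 333 -> 261
  -- iteration 3/5 --
  FD 10: (10.981,-0.469) -> (9.417,-10.346) [heading=261, draw]
  RT 72: heading 261 -> 189
  -- iteration 4/5 --
  FD 10: (9.417,-10.346) -> (-0.46,-11.91) [heading=189, draw]
  RT 72: heading 189 -> 117
  -- iteration 5/5 --
  FD 10: (-0.46,-11.91) -> (-5,-3) [heading=117, draw]
  RT 72: heading 117 -> 45
]
Final: pos=(-5,-3), heading=45, 5 segment(s) drawn

Start position: (-5, -3)
Final position: (-5, -3)
Distance = 0; < 1e-6 -> CLOSED

Answer: yes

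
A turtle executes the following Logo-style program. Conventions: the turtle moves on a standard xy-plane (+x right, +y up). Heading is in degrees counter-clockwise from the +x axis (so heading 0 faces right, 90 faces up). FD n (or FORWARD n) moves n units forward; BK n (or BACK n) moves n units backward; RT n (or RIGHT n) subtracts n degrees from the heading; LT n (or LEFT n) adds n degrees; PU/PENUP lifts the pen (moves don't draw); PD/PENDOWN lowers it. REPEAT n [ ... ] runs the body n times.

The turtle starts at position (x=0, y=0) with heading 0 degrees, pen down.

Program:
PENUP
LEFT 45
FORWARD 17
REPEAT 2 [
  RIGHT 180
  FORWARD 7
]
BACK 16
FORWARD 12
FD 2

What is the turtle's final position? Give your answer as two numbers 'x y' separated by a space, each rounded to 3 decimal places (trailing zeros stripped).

Executing turtle program step by step:
Start: pos=(0,0), heading=0, pen down
PU: pen up
LT 45: heading 0 -> 45
FD 17: (0,0) -> (12.021,12.021) [heading=45, move]
REPEAT 2 [
  -- iteration 1/2 --
  RT 180: heading 45 -> 225
  FD 7: (12.021,12.021) -> (7.071,7.071) [heading=225, move]
  -- iteration 2/2 --
  RT 180: heading 225 -> 45
  FD 7: (7.071,7.071) -> (12.021,12.021) [heading=45, move]
]
BK 16: (12.021,12.021) -> (0.707,0.707) [heading=45, move]
FD 12: (0.707,0.707) -> (9.192,9.192) [heading=45, move]
FD 2: (9.192,9.192) -> (10.607,10.607) [heading=45, move]
Final: pos=(10.607,10.607), heading=45, 0 segment(s) drawn

Answer: 10.607 10.607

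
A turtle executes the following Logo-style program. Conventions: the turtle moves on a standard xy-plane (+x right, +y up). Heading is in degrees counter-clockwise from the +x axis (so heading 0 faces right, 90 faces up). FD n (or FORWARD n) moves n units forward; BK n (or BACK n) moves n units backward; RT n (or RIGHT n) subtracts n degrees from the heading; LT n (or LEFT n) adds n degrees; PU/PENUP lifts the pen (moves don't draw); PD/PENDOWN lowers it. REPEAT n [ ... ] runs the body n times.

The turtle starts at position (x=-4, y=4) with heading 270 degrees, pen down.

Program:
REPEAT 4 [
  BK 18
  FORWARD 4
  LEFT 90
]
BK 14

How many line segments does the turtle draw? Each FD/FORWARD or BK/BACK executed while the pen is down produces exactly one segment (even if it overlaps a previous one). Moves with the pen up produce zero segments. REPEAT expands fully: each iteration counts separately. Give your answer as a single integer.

Answer: 9

Derivation:
Executing turtle program step by step:
Start: pos=(-4,4), heading=270, pen down
REPEAT 4 [
  -- iteration 1/4 --
  BK 18: (-4,4) -> (-4,22) [heading=270, draw]
  FD 4: (-4,22) -> (-4,18) [heading=270, draw]
  LT 90: heading 270 -> 0
  -- iteration 2/4 --
  BK 18: (-4,18) -> (-22,18) [heading=0, draw]
  FD 4: (-22,18) -> (-18,18) [heading=0, draw]
  LT 90: heading 0 -> 90
  -- iteration 3/4 --
  BK 18: (-18,18) -> (-18,0) [heading=90, draw]
  FD 4: (-18,0) -> (-18,4) [heading=90, draw]
  LT 90: heading 90 -> 180
  -- iteration 4/4 --
  BK 18: (-18,4) -> (0,4) [heading=180, draw]
  FD 4: (0,4) -> (-4,4) [heading=180, draw]
  LT 90: heading 180 -> 270
]
BK 14: (-4,4) -> (-4,18) [heading=270, draw]
Final: pos=(-4,18), heading=270, 9 segment(s) drawn
Segments drawn: 9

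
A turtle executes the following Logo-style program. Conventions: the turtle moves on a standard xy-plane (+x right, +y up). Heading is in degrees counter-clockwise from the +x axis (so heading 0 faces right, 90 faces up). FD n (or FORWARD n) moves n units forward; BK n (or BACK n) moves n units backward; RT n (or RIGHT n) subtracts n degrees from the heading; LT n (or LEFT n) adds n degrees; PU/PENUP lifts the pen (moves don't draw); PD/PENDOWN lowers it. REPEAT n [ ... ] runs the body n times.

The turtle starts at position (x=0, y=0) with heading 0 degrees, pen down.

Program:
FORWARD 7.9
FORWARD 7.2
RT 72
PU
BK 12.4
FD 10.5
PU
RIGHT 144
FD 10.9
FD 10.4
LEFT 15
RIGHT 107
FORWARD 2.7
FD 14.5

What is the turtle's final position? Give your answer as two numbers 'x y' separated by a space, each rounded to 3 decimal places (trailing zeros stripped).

Executing turtle program step by step:
Start: pos=(0,0), heading=0, pen down
FD 7.9: (0,0) -> (7.9,0) [heading=0, draw]
FD 7.2: (7.9,0) -> (15.1,0) [heading=0, draw]
RT 72: heading 0 -> 288
PU: pen up
BK 12.4: (15.1,0) -> (11.268,11.793) [heading=288, move]
FD 10.5: (11.268,11.793) -> (14.513,1.807) [heading=288, move]
PU: pen up
RT 144: heading 288 -> 144
FD 10.9: (14.513,1.807) -> (5.695,8.214) [heading=144, move]
FD 10.4: (5.695,8.214) -> (-2.719,14.327) [heading=144, move]
LT 15: heading 144 -> 159
RT 107: heading 159 -> 52
FD 2.7: (-2.719,14.327) -> (-1.057,16.454) [heading=52, move]
FD 14.5: (-1.057,16.454) -> (7.87,27.881) [heading=52, move]
Final: pos=(7.87,27.881), heading=52, 2 segment(s) drawn

Answer: 7.87 27.881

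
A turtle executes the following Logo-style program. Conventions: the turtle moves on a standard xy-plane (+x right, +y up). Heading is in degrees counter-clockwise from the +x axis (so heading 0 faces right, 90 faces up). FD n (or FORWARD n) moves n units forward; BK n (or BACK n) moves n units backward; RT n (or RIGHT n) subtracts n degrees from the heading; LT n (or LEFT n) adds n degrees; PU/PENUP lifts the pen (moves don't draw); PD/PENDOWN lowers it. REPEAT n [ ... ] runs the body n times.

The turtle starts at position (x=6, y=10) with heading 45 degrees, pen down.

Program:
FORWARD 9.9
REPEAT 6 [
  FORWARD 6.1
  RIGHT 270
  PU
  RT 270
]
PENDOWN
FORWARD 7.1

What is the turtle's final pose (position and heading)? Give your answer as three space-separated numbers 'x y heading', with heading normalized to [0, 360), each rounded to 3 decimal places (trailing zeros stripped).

Answer: 18.021 22.021 45

Derivation:
Executing turtle program step by step:
Start: pos=(6,10), heading=45, pen down
FD 9.9: (6,10) -> (13,17) [heading=45, draw]
REPEAT 6 [
  -- iteration 1/6 --
  FD 6.1: (13,17) -> (17.314,21.314) [heading=45, draw]
  RT 270: heading 45 -> 135
  PU: pen up
  RT 270: heading 135 -> 225
  -- iteration 2/6 --
  FD 6.1: (17.314,21.314) -> (13,17) [heading=225, move]
  RT 270: heading 225 -> 315
  PU: pen up
  RT 270: heading 315 -> 45
  -- iteration 3/6 --
  FD 6.1: (13,17) -> (17.314,21.314) [heading=45, move]
  RT 270: heading 45 -> 135
  PU: pen up
  RT 270: heading 135 -> 225
  -- iteration 4/6 --
  FD 6.1: (17.314,21.314) -> (13,17) [heading=225, move]
  RT 270: heading 225 -> 315
  PU: pen up
  RT 270: heading 315 -> 45
  -- iteration 5/6 --
  FD 6.1: (13,17) -> (17.314,21.314) [heading=45, move]
  RT 270: heading 45 -> 135
  PU: pen up
  RT 270: heading 135 -> 225
  -- iteration 6/6 --
  FD 6.1: (17.314,21.314) -> (13,17) [heading=225, move]
  RT 270: heading 225 -> 315
  PU: pen up
  RT 270: heading 315 -> 45
]
PD: pen down
FD 7.1: (13,17) -> (18.021,22.021) [heading=45, draw]
Final: pos=(18.021,22.021), heading=45, 3 segment(s) drawn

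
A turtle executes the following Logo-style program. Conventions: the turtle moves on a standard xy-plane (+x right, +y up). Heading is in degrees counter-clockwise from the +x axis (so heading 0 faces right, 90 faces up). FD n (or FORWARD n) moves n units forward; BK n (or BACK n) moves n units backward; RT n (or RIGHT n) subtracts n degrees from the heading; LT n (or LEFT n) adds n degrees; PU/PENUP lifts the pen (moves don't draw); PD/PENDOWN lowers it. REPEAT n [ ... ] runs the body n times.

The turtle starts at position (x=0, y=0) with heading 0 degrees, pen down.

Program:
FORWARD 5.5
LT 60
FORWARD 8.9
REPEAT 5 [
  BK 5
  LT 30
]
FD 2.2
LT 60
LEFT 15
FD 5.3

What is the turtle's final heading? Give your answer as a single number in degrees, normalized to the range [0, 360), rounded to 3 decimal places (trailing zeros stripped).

Executing turtle program step by step:
Start: pos=(0,0), heading=0, pen down
FD 5.5: (0,0) -> (5.5,0) [heading=0, draw]
LT 60: heading 0 -> 60
FD 8.9: (5.5,0) -> (9.95,7.708) [heading=60, draw]
REPEAT 5 [
  -- iteration 1/5 --
  BK 5: (9.95,7.708) -> (7.45,3.377) [heading=60, draw]
  LT 30: heading 60 -> 90
  -- iteration 2/5 --
  BK 5: (7.45,3.377) -> (7.45,-1.623) [heading=90, draw]
  LT 30: heading 90 -> 120
  -- iteration 3/5 --
  BK 5: (7.45,-1.623) -> (9.95,-5.953) [heading=120, draw]
  LT 30: heading 120 -> 150
  -- iteration 4/5 --
  BK 5: (9.95,-5.953) -> (14.28,-8.453) [heading=150, draw]
  LT 30: heading 150 -> 180
  -- iteration 5/5 --
  BK 5: (14.28,-8.453) -> (19.28,-8.453) [heading=180, draw]
  LT 30: heading 180 -> 210
]
FD 2.2: (19.28,-8.453) -> (17.375,-9.553) [heading=210, draw]
LT 60: heading 210 -> 270
LT 15: heading 270 -> 285
FD 5.3: (17.375,-9.553) -> (18.747,-14.672) [heading=285, draw]
Final: pos=(18.747,-14.672), heading=285, 9 segment(s) drawn

Answer: 285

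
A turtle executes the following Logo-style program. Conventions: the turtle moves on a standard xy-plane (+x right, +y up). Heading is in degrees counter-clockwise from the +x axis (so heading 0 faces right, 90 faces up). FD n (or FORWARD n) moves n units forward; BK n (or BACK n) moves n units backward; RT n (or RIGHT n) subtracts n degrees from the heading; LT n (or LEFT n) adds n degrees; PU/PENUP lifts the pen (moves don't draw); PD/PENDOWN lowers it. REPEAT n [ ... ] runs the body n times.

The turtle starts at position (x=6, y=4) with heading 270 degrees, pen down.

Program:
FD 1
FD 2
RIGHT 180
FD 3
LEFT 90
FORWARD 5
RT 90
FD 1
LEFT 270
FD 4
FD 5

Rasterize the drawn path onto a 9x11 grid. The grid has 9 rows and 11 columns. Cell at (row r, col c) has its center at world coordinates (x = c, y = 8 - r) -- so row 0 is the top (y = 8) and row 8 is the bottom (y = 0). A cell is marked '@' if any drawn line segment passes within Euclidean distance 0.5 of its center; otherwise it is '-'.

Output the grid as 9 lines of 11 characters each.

Answer: -----------
-----------
-----------
-@@@@@@@@@@
-@@@@@@----
------@----
------@----
------@----
-----------

Derivation:
Segment 0: (6,4) -> (6,3)
Segment 1: (6,3) -> (6,1)
Segment 2: (6,1) -> (6,4)
Segment 3: (6,4) -> (1,4)
Segment 4: (1,4) -> (1,5)
Segment 5: (1,5) -> (5,5)
Segment 6: (5,5) -> (10,5)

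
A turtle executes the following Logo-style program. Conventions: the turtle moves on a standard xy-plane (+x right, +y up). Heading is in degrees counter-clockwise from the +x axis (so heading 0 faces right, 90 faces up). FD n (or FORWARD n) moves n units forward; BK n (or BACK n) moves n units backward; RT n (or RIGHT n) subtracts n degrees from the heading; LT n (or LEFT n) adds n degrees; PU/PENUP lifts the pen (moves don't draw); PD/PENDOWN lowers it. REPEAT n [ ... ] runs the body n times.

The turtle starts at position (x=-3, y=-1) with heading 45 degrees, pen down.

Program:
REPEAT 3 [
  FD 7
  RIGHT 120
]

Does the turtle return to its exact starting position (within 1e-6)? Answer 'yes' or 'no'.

Executing turtle program step by step:
Start: pos=(-3,-1), heading=45, pen down
REPEAT 3 [
  -- iteration 1/3 --
  FD 7: (-3,-1) -> (1.95,3.95) [heading=45, draw]
  RT 120: heading 45 -> 285
  -- iteration 2/3 --
  FD 7: (1.95,3.95) -> (3.761,-2.812) [heading=285, draw]
  RT 120: heading 285 -> 165
  -- iteration 3/3 --
  FD 7: (3.761,-2.812) -> (-3,-1) [heading=165, draw]
  RT 120: heading 165 -> 45
]
Final: pos=(-3,-1), heading=45, 3 segment(s) drawn

Start position: (-3, -1)
Final position: (-3, -1)
Distance = 0; < 1e-6 -> CLOSED

Answer: yes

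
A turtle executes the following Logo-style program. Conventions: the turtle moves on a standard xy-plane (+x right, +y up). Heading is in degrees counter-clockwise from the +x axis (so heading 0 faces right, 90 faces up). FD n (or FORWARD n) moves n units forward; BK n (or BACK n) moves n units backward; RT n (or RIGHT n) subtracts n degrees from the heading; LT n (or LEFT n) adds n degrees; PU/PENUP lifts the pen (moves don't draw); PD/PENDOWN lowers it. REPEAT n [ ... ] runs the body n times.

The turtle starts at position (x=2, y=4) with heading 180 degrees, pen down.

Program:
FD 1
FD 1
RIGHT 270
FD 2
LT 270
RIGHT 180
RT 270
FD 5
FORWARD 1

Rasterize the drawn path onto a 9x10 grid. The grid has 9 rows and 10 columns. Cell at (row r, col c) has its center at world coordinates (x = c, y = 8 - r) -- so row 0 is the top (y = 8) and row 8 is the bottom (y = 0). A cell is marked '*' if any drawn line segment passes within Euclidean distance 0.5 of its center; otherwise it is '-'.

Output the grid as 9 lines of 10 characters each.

Segment 0: (2,4) -> (1,4)
Segment 1: (1,4) -> (0,4)
Segment 2: (0,4) -> (0,2)
Segment 3: (0,2) -> (-0,7)
Segment 4: (-0,7) -> (-0,8)

Answer: *---------
*---------
*---------
*---------
***-------
*---------
*---------
----------
----------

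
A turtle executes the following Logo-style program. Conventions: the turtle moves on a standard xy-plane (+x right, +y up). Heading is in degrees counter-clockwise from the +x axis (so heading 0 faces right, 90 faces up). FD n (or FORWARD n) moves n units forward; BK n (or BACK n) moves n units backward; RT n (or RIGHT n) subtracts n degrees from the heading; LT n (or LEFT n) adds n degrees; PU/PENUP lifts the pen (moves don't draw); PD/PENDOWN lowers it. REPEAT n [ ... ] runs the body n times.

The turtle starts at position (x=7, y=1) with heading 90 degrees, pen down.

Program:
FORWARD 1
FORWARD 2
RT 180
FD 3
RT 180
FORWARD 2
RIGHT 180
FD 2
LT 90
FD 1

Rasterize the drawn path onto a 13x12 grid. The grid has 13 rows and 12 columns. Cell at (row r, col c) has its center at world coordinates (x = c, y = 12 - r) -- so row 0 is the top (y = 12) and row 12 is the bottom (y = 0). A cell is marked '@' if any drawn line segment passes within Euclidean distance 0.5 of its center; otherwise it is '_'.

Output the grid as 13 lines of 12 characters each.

Segment 0: (7,1) -> (7,2)
Segment 1: (7,2) -> (7,4)
Segment 2: (7,4) -> (7,1)
Segment 3: (7,1) -> (7,3)
Segment 4: (7,3) -> (7,1)
Segment 5: (7,1) -> (8,1)

Answer: ____________
____________
____________
____________
____________
____________
____________
____________
_______@____
_______@____
_______@____
_______@@___
____________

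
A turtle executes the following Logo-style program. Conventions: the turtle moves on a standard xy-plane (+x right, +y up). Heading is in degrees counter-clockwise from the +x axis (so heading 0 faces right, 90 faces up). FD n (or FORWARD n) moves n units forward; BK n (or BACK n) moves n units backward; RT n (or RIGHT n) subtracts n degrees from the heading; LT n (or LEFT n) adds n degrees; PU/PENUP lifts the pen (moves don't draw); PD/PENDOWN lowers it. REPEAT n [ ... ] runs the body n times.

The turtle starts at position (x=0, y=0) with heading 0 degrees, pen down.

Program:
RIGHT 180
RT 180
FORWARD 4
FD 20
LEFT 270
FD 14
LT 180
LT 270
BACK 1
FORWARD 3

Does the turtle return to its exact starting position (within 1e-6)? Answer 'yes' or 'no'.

Answer: no

Derivation:
Executing turtle program step by step:
Start: pos=(0,0), heading=0, pen down
RT 180: heading 0 -> 180
RT 180: heading 180 -> 0
FD 4: (0,0) -> (4,0) [heading=0, draw]
FD 20: (4,0) -> (24,0) [heading=0, draw]
LT 270: heading 0 -> 270
FD 14: (24,0) -> (24,-14) [heading=270, draw]
LT 180: heading 270 -> 90
LT 270: heading 90 -> 0
BK 1: (24,-14) -> (23,-14) [heading=0, draw]
FD 3: (23,-14) -> (26,-14) [heading=0, draw]
Final: pos=(26,-14), heading=0, 5 segment(s) drawn

Start position: (0, 0)
Final position: (26, -14)
Distance = 29.53; >= 1e-6 -> NOT closed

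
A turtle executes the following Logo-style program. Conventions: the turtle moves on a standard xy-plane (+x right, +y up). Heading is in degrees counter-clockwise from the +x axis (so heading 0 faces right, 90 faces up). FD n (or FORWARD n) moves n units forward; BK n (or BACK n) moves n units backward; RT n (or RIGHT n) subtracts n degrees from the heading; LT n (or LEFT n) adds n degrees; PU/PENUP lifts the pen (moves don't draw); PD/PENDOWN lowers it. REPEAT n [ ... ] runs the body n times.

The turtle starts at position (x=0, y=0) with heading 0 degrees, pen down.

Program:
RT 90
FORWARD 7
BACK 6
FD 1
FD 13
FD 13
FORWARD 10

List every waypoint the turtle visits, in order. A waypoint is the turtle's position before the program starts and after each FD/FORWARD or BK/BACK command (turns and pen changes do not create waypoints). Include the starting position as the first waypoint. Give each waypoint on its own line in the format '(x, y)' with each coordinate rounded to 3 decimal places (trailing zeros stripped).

Answer: (0, 0)
(0, -7)
(0, -1)
(0, -2)
(0, -15)
(0, -28)
(0, -38)

Derivation:
Executing turtle program step by step:
Start: pos=(0,0), heading=0, pen down
RT 90: heading 0 -> 270
FD 7: (0,0) -> (0,-7) [heading=270, draw]
BK 6: (0,-7) -> (0,-1) [heading=270, draw]
FD 1: (0,-1) -> (0,-2) [heading=270, draw]
FD 13: (0,-2) -> (0,-15) [heading=270, draw]
FD 13: (0,-15) -> (0,-28) [heading=270, draw]
FD 10: (0,-28) -> (0,-38) [heading=270, draw]
Final: pos=(0,-38), heading=270, 6 segment(s) drawn
Waypoints (7 total):
(0, 0)
(0, -7)
(0, -1)
(0, -2)
(0, -15)
(0, -28)
(0, -38)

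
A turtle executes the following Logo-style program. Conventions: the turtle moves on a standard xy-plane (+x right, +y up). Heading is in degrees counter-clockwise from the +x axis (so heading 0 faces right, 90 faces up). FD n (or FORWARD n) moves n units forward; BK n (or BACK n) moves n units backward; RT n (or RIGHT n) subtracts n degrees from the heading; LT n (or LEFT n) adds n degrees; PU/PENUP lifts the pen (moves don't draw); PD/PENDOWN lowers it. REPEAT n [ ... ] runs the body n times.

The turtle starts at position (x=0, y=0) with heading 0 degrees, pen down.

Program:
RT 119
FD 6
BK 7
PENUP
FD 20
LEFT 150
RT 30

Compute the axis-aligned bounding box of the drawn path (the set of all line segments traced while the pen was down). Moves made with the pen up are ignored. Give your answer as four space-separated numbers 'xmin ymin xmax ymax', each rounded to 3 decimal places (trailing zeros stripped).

Answer: -2.909 -5.248 0.485 0.875

Derivation:
Executing turtle program step by step:
Start: pos=(0,0), heading=0, pen down
RT 119: heading 0 -> 241
FD 6: (0,0) -> (-2.909,-5.248) [heading=241, draw]
BK 7: (-2.909,-5.248) -> (0.485,0.875) [heading=241, draw]
PU: pen up
FD 20: (0.485,0.875) -> (-9.211,-16.618) [heading=241, move]
LT 150: heading 241 -> 31
RT 30: heading 31 -> 1
Final: pos=(-9.211,-16.618), heading=1, 2 segment(s) drawn

Segment endpoints: x in {-2.909, 0, 0.485}, y in {-5.248, 0, 0.875}
xmin=-2.909, ymin=-5.248, xmax=0.485, ymax=0.875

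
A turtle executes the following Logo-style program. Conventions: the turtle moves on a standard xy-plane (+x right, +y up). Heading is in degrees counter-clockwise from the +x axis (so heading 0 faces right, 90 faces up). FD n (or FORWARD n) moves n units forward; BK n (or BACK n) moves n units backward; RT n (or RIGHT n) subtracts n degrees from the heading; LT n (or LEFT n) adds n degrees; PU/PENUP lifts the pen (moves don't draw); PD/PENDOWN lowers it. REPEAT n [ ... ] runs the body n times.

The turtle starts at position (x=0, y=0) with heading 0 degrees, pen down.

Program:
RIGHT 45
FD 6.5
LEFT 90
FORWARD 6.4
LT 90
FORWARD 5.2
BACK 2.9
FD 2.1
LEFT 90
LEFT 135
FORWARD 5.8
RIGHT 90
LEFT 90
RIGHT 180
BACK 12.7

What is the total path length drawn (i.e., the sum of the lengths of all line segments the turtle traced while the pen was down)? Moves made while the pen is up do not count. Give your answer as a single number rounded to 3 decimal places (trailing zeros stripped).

Answer: 41.6

Derivation:
Executing turtle program step by step:
Start: pos=(0,0), heading=0, pen down
RT 45: heading 0 -> 315
FD 6.5: (0,0) -> (4.596,-4.596) [heading=315, draw]
LT 90: heading 315 -> 45
FD 6.4: (4.596,-4.596) -> (9.122,-0.071) [heading=45, draw]
LT 90: heading 45 -> 135
FD 5.2: (9.122,-0.071) -> (5.445,3.606) [heading=135, draw]
BK 2.9: (5.445,3.606) -> (7.495,1.556) [heading=135, draw]
FD 2.1: (7.495,1.556) -> (6.01,3.041) [heading=135, draw]
LT 90: heading 135 -> 225
LT 135: heading 225 -> 0
FD 5.8: (6.01,3.041) -> (11.81,3.041) [heading=0, draw]
RT 90: heading 0 -> 270
LT 90: heading 270 -> 0
RT 180: heading 0 -> 180
BK 12.7: (11.81,3.041) -> (24.51,3.041) [heading=180, draw]
Final: pos=(24.51,3.041), heading=180, 7 segment(s) drawn

Segment lengths:
  seg 1: (0,0) -> (4.596,-4.596), length = 6.5
  seg 2: (4.596,-4.596) -> (9.122,-0.071), length = 6.4
  seg 3: (9.122,-0.071) -> (5.445,3.606), length = 5.2
  seg 4: (5.445,3.606) -> (7.495,1.556), length = 2.9
  seg 5: (7.495,1.556) -> (6.01,3.041), length = 2.1
  seg 6: (6.01,3.041) -> (11.81,3.041), length = 5.8
  seg 7: (11.81,3.041) -> (24.51,3.041), length = 12.7
Total = 41.6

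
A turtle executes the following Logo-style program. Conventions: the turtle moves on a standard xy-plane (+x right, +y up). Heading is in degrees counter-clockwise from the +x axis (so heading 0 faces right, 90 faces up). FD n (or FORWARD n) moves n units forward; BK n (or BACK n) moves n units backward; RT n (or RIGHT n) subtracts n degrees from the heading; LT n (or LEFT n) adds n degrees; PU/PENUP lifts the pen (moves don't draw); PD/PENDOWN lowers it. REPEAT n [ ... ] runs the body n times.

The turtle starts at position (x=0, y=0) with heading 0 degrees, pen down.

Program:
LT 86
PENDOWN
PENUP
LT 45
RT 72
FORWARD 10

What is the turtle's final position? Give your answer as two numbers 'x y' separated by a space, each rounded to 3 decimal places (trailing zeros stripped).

Answer: 5.15 8.572

Derivation:
Executing turtle program step by step:
Start: pos=(0,0), heading=0, pen down
LT 86: heading 0 -> 86
PD: pen down
PU: pen up
LT 45: heading 86 -> 131
RT 72: heading 131 -> 59
FD 10: (0,0) -> (5.15,8.572) [heading=59, move]
Final: pos=(5.15,8.572), heading=59, 0 segment(s) drawn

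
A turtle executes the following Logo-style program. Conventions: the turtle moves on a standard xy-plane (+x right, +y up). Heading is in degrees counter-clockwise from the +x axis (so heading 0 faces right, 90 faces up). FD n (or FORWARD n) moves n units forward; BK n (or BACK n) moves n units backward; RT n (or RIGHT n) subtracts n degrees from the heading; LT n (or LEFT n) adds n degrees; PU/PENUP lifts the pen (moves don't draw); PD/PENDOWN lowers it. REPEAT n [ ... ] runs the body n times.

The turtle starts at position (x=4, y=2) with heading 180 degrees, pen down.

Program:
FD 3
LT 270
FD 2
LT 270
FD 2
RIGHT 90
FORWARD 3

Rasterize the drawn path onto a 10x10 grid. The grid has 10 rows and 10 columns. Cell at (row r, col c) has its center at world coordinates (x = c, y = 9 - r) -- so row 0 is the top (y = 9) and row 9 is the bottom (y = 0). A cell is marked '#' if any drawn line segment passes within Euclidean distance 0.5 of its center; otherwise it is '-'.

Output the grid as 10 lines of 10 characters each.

Segment 0: (4,2) -> (1,2)
Segment 1: (1,2) -> (1,4)
Segment 2: (1,4) -> (3,4)
Segment 3: (3,4) -> (3,1)

Answer: ----------
----------
----------
----------
----------
-###------
-#-#------
-####-----
---#------
----------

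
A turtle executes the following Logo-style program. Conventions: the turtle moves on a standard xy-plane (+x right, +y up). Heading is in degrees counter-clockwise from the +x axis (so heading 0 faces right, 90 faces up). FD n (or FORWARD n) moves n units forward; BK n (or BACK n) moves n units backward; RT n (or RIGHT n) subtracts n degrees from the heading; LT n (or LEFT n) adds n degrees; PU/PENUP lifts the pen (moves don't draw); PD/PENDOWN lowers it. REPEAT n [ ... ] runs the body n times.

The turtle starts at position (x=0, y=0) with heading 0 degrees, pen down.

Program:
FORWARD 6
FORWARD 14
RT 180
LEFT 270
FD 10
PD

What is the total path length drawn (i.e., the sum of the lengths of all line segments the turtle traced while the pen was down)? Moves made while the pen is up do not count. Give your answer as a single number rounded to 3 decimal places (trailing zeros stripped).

Answer: 30

Derivation:
Executing turtle program step by step:
Start: pos=(0,0), heading=0, pen down
FD 6: (0,0) -> (6,0) [heading=0, draw]
FD 14: (6,0) -> (20,0) [heading=0, draw]
RT 180: heading 0 -> 180
LT 270: heading 180 -> 90
FD 10: (20,0) -> (20,10) [heading=90, draw]
PD: pen down
Final: pos=(20,10), heading=90, 3 segment(s) drawn

Segment lengths:
  seg 1: (0,0) -> (6,0), length = 6
  seg 2: (6,0) -> (20,0), length = 14
  seg 3: (20,0) -> (20,10), length = 10
Total = 30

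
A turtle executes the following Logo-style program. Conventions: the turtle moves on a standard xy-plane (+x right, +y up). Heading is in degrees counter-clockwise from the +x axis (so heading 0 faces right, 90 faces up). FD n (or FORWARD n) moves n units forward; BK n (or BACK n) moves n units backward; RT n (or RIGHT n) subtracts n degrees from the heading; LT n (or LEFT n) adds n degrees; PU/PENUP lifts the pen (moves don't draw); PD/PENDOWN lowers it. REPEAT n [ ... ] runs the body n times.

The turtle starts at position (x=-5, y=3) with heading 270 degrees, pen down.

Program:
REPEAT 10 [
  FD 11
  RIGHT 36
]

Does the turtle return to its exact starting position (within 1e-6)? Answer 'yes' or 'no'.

Executing turtle program step by step:
Start: pos=(-5,3), heading=270, pen down
REPEAT 10 [
  -- iteration 1/10 --
  FD 11: (-5,3) -> (-5,-8) [heading=270, draw]
  RT 36: heading 270 -> 234
  -- iteration 2/10 --
  FD 11: (-5,-8) -> (-11.466,-16.899) [heading=234, draw]
  RT 36: heading 234 -> 198
  -- iteration 3/10 --
  FD 11: (-11.466,-16.899) -> (-21.927,-20.298) [heading=198, draw]
  RT 36: heading 198 -> 162
  -- iteration 4/10 --
  FD 11: (-21.927,-20.298) -> (-32.389,-16.899) [heading=162, draw]
  RT 36: heading 162 -> 126
  -- iteration 5/10 --
  FD 11: (-32.389,-16.899) -> (-38.855,-8) [heading=126, draw]
  RT 36: heading 126 -> 90
  -- iteration 6/10 --
  FD 11: (-38.855,-8) -> (-38.855,3) [heading=90, draw]
  RT 36: heading 90 -> 54
  -- iteration 7/10 --
  FD 11: (-38.855,3) -> (-32.389,11.899) [heading=54, draw]
  RT 36: heading 54 -> 18
  -- iteration 8/10 --
  FD 11: (-32.389,11.899) -> (-21.927,15.298) [heading=18, draw]
  RT 36: heading 18 -> 342
  -- iteration 9/10 --
  FD 11: (-21.927,15.298) -> (-11.466,11.899) [heading=342, draw]
  RT 36: heading 342 -> 306
  -- iteration 10/10 --
  FD 11: (-11.466,11.899) -> (-5,3) [heading=306, draw]
  RT 36: heading 306 -> 270
]
Final: pos=(-5,3), heading=270, 10 segment(s) drawn

Start position: (-5, 3)
Final position: (-5, 3)
Distance = 0; < 1e-6 -> CLOSED

Answer: yes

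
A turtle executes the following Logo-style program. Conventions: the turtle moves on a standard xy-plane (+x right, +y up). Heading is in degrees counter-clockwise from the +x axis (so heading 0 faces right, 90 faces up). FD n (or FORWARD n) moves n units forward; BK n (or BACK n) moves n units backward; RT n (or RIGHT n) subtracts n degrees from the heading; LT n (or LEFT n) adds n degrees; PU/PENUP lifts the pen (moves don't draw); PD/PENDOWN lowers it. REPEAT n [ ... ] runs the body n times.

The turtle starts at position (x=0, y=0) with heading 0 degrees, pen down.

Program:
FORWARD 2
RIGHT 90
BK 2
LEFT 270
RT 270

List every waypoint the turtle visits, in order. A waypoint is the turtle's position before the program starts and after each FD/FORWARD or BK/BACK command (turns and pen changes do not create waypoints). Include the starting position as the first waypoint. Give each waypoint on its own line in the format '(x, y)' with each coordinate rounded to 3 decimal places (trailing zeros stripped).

Answer: (0, 0)
(2, 0)
(2, 2)

Derivation:
Executing turtle program step by step:
Start: pos=(0,0), heading=0, pen down
FD 2: (0,0) -> (2,0) [heading=0, draw]
RT 90: heading 0 -> 270
BK 2: (2,0) -> (2,2) [heading=270, draw]
LT 270: heading 270 -> 180
RT 270: heading 180 -> 270
Final: pos=(2,2), heading=270, 2 segment(s) drawn
Waypoints (3 total):
(0, 0)
(2, 0)
(2, 2)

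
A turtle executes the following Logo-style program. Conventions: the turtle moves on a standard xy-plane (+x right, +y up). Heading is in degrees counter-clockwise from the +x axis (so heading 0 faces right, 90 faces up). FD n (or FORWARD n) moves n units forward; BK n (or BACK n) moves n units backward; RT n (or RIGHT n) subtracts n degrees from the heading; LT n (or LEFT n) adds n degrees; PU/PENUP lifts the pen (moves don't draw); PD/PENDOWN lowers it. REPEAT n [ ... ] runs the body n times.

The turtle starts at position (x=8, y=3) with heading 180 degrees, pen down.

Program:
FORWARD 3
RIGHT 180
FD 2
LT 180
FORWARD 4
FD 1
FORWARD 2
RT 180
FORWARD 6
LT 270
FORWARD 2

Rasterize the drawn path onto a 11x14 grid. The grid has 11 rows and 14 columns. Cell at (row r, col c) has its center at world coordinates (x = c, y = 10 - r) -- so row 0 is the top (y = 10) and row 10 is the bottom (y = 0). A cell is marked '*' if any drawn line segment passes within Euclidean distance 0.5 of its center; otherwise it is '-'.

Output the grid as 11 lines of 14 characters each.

Segment 0: (8,3) -> (5,3)
Segment 1: (5,3) -> (7,3)
Segment 2: (7,3) -> (3,3)
Segment 3: (3,3) -> (2,3)
Segment 4: (2,3) -> (0,3)
Segment 5: (0,3) -> (6,3)
Segment 6: (6,3) -> (6,1)

Answer: --------------
--------------
--------------
--------------
--------------
--------------
--------------
*********-----
------*-------
------*-------
--------------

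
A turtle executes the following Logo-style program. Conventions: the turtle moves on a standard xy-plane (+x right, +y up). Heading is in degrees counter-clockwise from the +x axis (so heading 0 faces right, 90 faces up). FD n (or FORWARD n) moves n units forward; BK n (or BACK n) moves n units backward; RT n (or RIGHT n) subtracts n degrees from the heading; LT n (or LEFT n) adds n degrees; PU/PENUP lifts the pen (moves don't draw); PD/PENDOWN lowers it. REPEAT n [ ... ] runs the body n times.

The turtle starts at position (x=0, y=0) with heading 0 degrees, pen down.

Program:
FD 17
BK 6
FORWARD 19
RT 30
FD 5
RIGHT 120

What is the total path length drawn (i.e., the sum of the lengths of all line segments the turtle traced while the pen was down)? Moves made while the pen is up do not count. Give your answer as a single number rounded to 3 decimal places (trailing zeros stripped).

Answer: 47

Derivation:
Executing turtle program step by step:
Start: pos=(0,0), heading=0, pen down
FD 17: (0,0) -> (17,0) [heading=0, draw]
BK 6: (17,0) -> (11,0) [heading=0, draw]
FD 19: (11,0) -> (30,0) [heading=0, draw]
RT 30: heading 0 -> 330
FD 5: (30,0) -> (34.33,-2.5) [heading=330, draw]
RT 120: heading 330 -> 210
Final: pos=(34.33,-2.5), heading=210, 4 segment(s) drawn

Segment lengths:
  seg 1: (0,0) -> (17,0), length = 17
  seg 2: (17,0) -> (11,0), length = 6
  seg 3: (11,0) -> (30,0), length = 19
  seg 4: (30,0) -> (34.33,-2.5), length = 5
Total = 47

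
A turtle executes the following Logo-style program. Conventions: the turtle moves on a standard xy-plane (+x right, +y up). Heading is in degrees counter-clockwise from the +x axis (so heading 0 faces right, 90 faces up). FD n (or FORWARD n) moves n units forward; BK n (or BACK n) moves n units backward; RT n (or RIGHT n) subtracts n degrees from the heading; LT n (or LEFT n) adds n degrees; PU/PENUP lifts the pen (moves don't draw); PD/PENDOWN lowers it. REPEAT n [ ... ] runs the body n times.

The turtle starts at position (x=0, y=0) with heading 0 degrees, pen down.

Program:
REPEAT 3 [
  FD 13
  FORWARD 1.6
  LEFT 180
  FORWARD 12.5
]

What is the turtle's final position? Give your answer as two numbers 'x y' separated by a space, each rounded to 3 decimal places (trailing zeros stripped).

Answer: 2.1 0

Derivation:
Executing turtle program step by step:
Start: pos=(0,0), heading=0, pen down
REPEAT 3 [
  -- iteration 1/3 --
  FD 13: (0,0) -> (13,0) [heading=0, draw]
  FD 1.6: (13,0) -> (14.6,0) [heading=0, draw]
  LT 180: heading 0 -> 180
  FD 12.5: (14.6,0) -> (2.1,0) [heading=180, draw]
  -- iteration 2/3 --
  FD 13: (2.1,0) -> (-10.9,0) [heading=180, draw]
  FD 1.6: (-10.9,0) -> (-12.5,0) [heading=180, draw]
  LT 180: heading 180 -> 0
  FD 12.5: (-12.5,0) -> (0,0) [heading=0, draw]
  -- iteration 3/3 --
  FD 13: (0,0) -> (13,0) [heading=0, draw]
  FD 1.6: (13,0) -> (14.6,0) [heading=0, draw]
  LT 180: heading 0 -> 180
  FD 12.5: (14.6,0) -> (2.1,0) [heading=180, draw]
]
Final: pos=(2.1,0), heading=180, 9 segment(s) drawn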